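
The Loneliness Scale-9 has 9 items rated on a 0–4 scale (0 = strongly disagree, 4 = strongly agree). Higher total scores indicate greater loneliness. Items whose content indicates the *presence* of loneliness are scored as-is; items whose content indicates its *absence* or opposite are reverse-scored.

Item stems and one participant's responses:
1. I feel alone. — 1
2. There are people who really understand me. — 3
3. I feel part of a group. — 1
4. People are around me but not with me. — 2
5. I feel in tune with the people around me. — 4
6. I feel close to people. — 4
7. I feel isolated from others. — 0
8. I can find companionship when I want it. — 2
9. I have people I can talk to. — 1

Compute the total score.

Items 2, 3, 5, 6, 8, 9 describe the absence/opposite of loneliness → reverse-score.
reverse-coded value = 4 − response.
  item 1: 1
  item 2: 4 − 3 = 1
  item 3: 4 − 1 = 3
  item 4: 2
  item 5: 4 − 4 = 0
  item 6: 4 − 4 = 0
  item 7: 0
  item 8: 4 − 2 = 2
  item 9: 4 − 1 = 3
Total = 1 + 1 + 3 + 2 + 0 + 0 + 0 + 2 + 3 = 12

12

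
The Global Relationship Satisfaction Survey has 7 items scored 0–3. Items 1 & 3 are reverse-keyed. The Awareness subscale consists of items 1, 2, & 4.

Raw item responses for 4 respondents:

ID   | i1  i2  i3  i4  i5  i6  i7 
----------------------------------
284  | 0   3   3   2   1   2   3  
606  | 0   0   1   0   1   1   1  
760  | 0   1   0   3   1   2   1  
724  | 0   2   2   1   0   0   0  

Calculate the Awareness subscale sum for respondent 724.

Respondent 724 raw: 0, 2, 2, 1, 0, 0, 0.
Awareness items: 1, 2, 4.
Reverse-coded (on a 0–3 scale, reversed = 3 − raw):
  item 1: 3 − 0 = 3
  item 2: 2
  item 4: 1
Sum = 3 + 2 + 1 = 6

6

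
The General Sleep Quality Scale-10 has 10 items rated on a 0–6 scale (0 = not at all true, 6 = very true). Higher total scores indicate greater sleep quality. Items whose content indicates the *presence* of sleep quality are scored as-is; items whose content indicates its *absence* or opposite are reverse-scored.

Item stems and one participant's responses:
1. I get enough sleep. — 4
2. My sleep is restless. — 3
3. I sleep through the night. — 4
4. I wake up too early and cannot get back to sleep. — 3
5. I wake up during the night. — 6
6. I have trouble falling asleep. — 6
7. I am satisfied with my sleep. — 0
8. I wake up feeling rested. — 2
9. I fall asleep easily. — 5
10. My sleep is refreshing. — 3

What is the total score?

Items 2, 4, 5, 6 describe the absence/opposite of sleep quality → reverse-score.
on a 0–6 scale, reversed = 6 − raw.
  item 1: 4
  item 2: 6 − 3 = 3
  item 3: 4
  item 4: 6 − 3 = 3
  item 5: 6 − 6 = 0
  item 6: 6 − 6 = 0
  item 7: 0
  item 8: 2
  item 9: 5
  item 10: 3
Total = 4 + 3 + 4 + 3 + 0 + 0 + 0 + 2 + 5 + 3 = 24

24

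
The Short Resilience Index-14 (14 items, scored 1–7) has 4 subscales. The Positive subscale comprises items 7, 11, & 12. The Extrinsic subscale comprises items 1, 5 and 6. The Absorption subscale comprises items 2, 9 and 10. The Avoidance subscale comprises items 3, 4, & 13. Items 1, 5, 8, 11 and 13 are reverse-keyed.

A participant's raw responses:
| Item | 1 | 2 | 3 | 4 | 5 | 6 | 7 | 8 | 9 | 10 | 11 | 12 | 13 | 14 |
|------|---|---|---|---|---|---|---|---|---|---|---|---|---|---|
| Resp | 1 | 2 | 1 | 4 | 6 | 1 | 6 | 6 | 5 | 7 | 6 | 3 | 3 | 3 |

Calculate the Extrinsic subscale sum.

Extrinsic items: 1, 5, 6.
Of these, items 1 & 5 are reverse-keyed; reversed = (1+7) − raw = 8 − raw.
  item 1: 8 − 1 = 7
  item 5: 8 − 6 = 2
  item 6: 1
Sum = 7 + 2 + 1 = 10

10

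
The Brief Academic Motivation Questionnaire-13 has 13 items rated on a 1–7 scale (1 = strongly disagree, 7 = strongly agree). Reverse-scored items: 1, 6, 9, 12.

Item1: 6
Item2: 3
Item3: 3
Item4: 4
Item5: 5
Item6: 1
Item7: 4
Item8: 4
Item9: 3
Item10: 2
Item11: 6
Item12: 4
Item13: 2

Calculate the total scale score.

51

Reversing items 1, 6, 9, & 12 with 8 − raw:
Total = (8−6) + 3 + 3 + 4 + 5 + (8−1) + 4 + 4 + (8−3) + 2 + 6 + (8−4) + 2
      = 2 + 3 + 3 + 4 + 5 + 7 + 4 + 4 + 5 + 2 + 6 + 4 + 2 = 51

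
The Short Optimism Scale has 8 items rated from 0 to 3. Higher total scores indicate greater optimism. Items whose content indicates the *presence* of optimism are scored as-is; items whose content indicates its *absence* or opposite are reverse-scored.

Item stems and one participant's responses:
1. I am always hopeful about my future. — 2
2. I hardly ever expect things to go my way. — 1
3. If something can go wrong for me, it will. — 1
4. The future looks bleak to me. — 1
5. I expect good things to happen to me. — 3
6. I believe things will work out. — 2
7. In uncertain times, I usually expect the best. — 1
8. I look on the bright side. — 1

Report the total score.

Items 2, 3, 4 describe the absence/opposite of optimism → reverse-score.
reversed = (0+3) − raw = 3 − raw.
  item 1: 2
  item 2: 3 − 1 = 2
  item 3: 3 − 1 = 2
  item 4: 3 − 1 = 2
  item 5: 3
  item 6: 2
  item 7: 1
  item 8: 1
Total = 2 + 2 + 2 + 2 + 3 + 2 + 1 + 1 = 15

15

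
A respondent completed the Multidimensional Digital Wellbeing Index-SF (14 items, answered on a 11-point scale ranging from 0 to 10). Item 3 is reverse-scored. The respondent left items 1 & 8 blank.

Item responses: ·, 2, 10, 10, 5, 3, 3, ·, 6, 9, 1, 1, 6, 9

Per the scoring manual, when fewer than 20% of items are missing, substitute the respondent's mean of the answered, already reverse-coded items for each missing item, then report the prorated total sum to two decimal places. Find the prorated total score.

64.17

Reverse-coded (on a 0–10 scale, reversed = 10 − raw):
  item 3: 10 − 10 = 0
Completed scored items (12 of 14): 2, 0, 10, 5, 3, 3, 6, 9, 1, 1, 6, 9; sum = 55.
Person mean = 55 / 12 ≈ 4.5833
Prorated total = (55 / 12) × 14 = 64.17 (to 2 dp)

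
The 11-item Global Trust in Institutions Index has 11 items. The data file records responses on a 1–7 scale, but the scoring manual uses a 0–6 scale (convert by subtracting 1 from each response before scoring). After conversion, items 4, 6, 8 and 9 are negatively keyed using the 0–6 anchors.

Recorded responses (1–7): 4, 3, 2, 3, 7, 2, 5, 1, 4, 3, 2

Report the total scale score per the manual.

37

Convert to 0–6: 3, 2, 1, 2, 6, 1, 4, 0, 3, 2, 1
Reverse-coded (reversed = (0+6) − raw = 6 − raw):
  item 4: 6 − 2 = 4
  item 6: 6 − 1 = 5
  item 8: 6 − 0 = 6
  item 9: 6 − 3 = 3
Scored: 3, 2, 1, 4, 6, 5, 4, 6, 3, 2, 1
Total = 37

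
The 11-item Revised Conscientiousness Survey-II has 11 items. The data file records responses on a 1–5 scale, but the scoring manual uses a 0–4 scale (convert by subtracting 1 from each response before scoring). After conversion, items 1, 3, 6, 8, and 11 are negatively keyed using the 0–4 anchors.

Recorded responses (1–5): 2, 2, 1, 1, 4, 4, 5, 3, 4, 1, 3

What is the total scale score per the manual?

Convert to 0–4: 1, 1, 0, 0, 3, 3, 4, 2, 3, 0, 2
Reverse-coded (on a 0–4 scale, reversed = 4 − raw):
  item 1: 4 − 1 = 3
  item 3: 4 − 0 = 4
  item 6: 4 − 3 = 1
  item 8: 4 − 2 = 2
  item 11: 4 − 2 = 2
Scored: 3, 1, 4, 0, 3, 1, 4, 2, 3, 0, 2
Total = 23

23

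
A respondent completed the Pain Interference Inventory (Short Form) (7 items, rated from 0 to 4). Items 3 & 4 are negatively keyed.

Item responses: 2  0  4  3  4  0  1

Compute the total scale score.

8

Raw sum = 14. Negatively keyed items: 3, 4; their raw sum = 7.
Each reversal replaces raw with 4 − raw, changing the total by 4 − 2·raw per item.
Total = 14 + 2·4 − 2·7 = 14 + 8 − 14 = 8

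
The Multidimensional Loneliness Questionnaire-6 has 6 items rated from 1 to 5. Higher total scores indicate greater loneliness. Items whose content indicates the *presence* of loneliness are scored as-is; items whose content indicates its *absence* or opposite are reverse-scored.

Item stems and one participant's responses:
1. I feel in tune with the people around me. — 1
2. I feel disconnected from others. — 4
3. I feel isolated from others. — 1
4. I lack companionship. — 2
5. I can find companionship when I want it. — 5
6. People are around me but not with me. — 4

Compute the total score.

17

Items 1, 5 describe the absence/opposite of loneliness → reverse-score.
reverse-coded value = 6 − response.
  item 1: 6 − 1 = 5
  item 2: 4
  item 3: 1
  item 4: 2
  item 5: 6 − 5 = 1
  item 6: 4
Total = 5 + 4 + 1 + 2 + 1 + 4 = 17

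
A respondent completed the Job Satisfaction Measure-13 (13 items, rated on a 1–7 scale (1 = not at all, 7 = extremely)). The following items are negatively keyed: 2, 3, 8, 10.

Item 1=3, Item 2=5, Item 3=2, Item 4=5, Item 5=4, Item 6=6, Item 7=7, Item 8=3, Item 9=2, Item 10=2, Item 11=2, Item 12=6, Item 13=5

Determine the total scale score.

Reverse-coded items (on a 1–7 scale, reversed = 8 − raw):
  item 2: 8 − 5 = 3
  item 3: 8 − 2 = 6
  item 8: 8 − 3 = 5
  item 10: 8 − 2 = 6
After reverse-coding: 3, 3, 6, 5, 4, 6, 7, 5, 2, 6, 2, 6, 5
Total = 3 + 3 + 6 + 5 + 4 + 6 + 7 + 5 + 2 + 6 + 2 + 6 + 5 = 60

60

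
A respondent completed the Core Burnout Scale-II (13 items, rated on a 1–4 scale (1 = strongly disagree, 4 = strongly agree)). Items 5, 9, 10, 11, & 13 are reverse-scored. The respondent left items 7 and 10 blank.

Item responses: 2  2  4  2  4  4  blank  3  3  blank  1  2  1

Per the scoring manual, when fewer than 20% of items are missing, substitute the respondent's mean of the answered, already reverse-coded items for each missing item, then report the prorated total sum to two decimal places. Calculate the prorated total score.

Reverse-coded (reverse-coded value = 5 − response):
  item 5: 5 − 4 = 1
  item 9: 5 − 3 = 2
  item 11: 5 − 1 = 4
  item 13: 5 − 1 = 4
Completed scored items (11 of 13): 2, 2, 4, 2, 1, 4, 3, 2, 4, 2, 4; sum = 30.
Person mean = 30 / 11 ≈ 2.7273
Prorated total = (30 / 11) × 13 = 35.45 (to 2 dp)

35.45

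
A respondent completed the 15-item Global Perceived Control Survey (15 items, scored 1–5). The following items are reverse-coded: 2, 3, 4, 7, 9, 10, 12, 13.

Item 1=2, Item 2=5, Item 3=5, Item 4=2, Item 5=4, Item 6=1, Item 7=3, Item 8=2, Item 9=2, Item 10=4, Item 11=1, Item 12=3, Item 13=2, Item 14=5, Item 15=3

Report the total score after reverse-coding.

40

Reverse-coded items (on a 1–5 scale, reversed = 6 − raw):
  item 2: 6 − 5 = 1
  item 3: 6 − 5 = 1
  item 4: 6 − 2 = 4
  item 7: 6 − 3 = 3
  item 9: 6 − 2 = 4
  item 10: 6 − 4 = 2
  item 12: 6 − 3 = 3
  item 13: 6 − 2 = 4
After reverse-coding: 2, 1, 1, 4, 4, 1, 3, 2, 4, 2, 1, 3, 4, 5, 3
Total = 2 + 1 + 1 + 4 + 4 + 1 + 3 + 2 + 4 + 2 + 1 + 3 + 4 + 5 + 3 = 40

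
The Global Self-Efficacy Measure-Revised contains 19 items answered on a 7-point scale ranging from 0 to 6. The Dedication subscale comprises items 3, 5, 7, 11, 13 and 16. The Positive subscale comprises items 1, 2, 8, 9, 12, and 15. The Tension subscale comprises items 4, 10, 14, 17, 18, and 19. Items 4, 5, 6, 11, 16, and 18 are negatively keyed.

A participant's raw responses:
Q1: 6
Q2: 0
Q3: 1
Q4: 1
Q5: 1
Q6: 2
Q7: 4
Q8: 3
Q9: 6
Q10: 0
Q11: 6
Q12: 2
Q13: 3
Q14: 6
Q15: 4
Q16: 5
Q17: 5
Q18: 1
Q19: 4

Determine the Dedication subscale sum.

Dedication items: 3, 5, 7, 11, 13, 16.
Of these, items 5, 11, & 16 are negatively keyed; on a 0–6 scale, reversed = 6 − raw.
  item 3: 1
  item 5: 6 − 1 = 5
  item 7: 4
  item 11: 6 − 6 = 0
  item 13: 3
  item 16: 6 − 5 = 1
Sum = 1 + 5 + 4 + 0 + 3 + 1 = 14

14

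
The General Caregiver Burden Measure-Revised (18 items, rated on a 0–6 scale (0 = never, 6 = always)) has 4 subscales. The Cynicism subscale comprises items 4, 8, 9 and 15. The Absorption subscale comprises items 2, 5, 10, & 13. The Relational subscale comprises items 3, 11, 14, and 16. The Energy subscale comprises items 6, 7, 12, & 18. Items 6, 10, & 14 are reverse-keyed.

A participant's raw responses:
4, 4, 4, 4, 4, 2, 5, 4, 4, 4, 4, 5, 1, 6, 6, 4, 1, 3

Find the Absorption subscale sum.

Absorption items: 2, 5, 10, 13.
Of these, item 10 is reverse-keyed; reverse-coded value = 6 − response.
  item 2: 4
  item 5: 4
  item 10: 6 − 4 = 2
  item 13: 1
Sum = 4 + 4 + 2 + 1 = 11

11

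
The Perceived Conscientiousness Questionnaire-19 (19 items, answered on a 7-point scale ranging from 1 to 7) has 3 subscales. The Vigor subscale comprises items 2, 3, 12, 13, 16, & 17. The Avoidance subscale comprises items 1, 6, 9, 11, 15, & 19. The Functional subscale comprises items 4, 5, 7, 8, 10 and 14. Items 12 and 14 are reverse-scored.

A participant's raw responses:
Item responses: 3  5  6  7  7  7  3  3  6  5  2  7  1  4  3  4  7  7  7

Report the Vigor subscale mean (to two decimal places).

Vigor items: 2, 3, 12, 13, 16, 17.
Of these, item 12 is reverse-scored; reverse-coded value = 8 − response.
  item 2: 5
  item 3: 6
  item 12: 8 − 7 = 1
  item 13: 1
  item 16: 4
  item 17: 7
Sum = 5 + 6 + 1 + 1 + 4 + 7 = 24
Mean = 24 / 6 = 4.00

4.00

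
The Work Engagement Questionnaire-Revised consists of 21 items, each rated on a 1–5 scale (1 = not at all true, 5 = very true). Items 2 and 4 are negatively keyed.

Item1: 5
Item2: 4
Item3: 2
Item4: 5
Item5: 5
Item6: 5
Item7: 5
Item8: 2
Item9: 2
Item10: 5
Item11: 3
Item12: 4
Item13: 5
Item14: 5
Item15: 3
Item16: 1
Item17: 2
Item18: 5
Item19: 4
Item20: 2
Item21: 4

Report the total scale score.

Negatively keyed items use 6 − raw:
  item 2: 6 − 4 = 2
  item 4: 6 − 5 = 1
Scored responses: 5, 2, 2, 1, 5, 5, 5, 2, 2, 5, 3, 4, 5, 5, 3, 1, 2, 5, 4, 2, 4
Total = 5 + 2 + 2 + 1 + 5 + 5 + 5 + 2 + 2 + 5 + 3 + 4 + 5 + 5 + 3 + 1 + 2 + 5 + 4 + 2 + 4 = 72

72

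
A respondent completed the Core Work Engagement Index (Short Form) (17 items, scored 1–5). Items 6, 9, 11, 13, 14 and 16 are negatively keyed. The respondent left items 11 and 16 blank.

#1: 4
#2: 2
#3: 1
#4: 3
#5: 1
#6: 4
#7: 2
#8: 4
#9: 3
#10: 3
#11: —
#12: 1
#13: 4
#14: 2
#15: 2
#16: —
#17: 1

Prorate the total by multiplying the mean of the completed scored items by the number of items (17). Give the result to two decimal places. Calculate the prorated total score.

39.67

Reverse-coded (reversed = (1+5) − raw = 6 − raw):
  item 6: 6 − 4 = 2
  item 9: 6 − 3 = 3
  item 13: 6 − 4 = 2
  item 14: 6 − 2 = 4
Completed scored items (15 of 17): 4, 2, 1, 3, 1, 2, 2, 4, 3, 3, 1, 2, 4, 2, 1; sum = 35.
Person mean = 35 / 15 ≈ 2.3333
Prorated total = (35 / 15) × 17 = 39.67 (to 2 dp)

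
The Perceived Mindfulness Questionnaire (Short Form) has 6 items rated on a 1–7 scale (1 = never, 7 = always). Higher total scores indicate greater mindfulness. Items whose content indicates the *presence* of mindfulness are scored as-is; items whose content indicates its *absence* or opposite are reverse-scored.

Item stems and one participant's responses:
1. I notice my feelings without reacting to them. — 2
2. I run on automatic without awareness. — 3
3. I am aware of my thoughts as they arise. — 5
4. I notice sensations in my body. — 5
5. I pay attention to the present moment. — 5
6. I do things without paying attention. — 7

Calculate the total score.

Items 2, 6 describe the absence/opposite of mindfulness → reverse-score.
reversed = (1+7) − raw = 8 − raw.
  item 1: 2
  item 2: 8 − 3 = 5
  item 3: 5
  item 4: 5
  item 5: 5
  item 6: 8 − 7 = 1
Total = 2 + 5 + 5 + 5 + 5 + 1 = 23

23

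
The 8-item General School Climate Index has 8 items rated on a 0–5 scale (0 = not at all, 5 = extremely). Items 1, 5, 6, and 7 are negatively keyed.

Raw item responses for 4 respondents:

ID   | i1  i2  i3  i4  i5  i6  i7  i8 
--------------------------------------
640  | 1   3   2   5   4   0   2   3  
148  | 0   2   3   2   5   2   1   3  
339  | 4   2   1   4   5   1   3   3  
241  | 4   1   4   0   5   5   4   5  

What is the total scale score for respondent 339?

17

Respondent 339 raw: 4, 2, 1, 4, 5, 1, 3, 3.
Reverse-coded (reversed = (0+5) − raw = 5 − raw):
  item 1: 5 − 4 = 1
  item 2: 2
  item 3: 1
  item 4: 4
  item 5: 5 − 5 = 0
  item 6: 5 − 1 = 4
  item 7: 5 − 3 = 2
  item 8: 3
Sum = 1 + 2 + 1 + 4 + 0 + 4 + 2 + 3 = 17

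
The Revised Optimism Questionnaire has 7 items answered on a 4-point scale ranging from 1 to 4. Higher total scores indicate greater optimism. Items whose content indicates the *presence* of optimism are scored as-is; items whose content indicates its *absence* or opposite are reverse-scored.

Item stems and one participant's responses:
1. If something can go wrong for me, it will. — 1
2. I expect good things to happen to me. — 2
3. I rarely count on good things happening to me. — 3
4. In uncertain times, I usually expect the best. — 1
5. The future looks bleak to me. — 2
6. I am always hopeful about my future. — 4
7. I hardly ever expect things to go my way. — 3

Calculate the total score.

Items 1, 3, 5, 7 describe the absence/opposite of optimism → reverse-score.
reverse-coded value = 5 − response.
  item 1: 5 − 1 = 4
  item 2: 2
  item 3: 5 − 3 = 2
  item 4: 1
  item 5: 5 − 2 = 3
  item 6: 4
  item 7: 5 − 3 = 2
Total = 4 + 2 + 2 + 1 + 3 + 4 + 2 = 18

18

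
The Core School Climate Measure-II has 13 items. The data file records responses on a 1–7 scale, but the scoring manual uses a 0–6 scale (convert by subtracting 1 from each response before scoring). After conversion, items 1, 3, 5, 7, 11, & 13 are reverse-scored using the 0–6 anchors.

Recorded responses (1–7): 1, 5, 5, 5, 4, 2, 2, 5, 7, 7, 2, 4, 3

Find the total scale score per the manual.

53

Convert to 0–6: 0, 4, 4, 4, 3, 1, 1, 4, 6, 6, 1, 3, 2
Reverse-coded (on a 0–6 scale, reversed = 6 − raw):
  item 1: 6 − 0 = 6
  item 3: 6 − 4 = 2
  item 5: 6 − 3 = 3
  item 7: 6 − 1 = 5
  item 11: 6 − 1 = 5
  item 13: 6 − 2 = 4
Scored: 6, 4, 2, 4, 3, 1, 5, 4, 6, 6, 5, 3, 4
Total = 53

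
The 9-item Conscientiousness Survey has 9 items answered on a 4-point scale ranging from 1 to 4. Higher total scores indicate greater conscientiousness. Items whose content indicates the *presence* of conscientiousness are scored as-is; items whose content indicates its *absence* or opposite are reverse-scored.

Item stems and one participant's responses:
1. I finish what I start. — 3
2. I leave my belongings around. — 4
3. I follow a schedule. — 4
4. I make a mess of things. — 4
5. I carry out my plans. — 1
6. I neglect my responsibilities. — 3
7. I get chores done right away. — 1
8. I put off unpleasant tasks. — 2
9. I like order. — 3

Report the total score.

Items 2, 4, 6, 8 describe the absence/opposite of conscientiousness → reverse-score.
reverse-coded value = 5 − response.
  item 1: 3
  item 2: 5 − 4 = 1
  item 3: 4
  item 4: 5 − 4 = 1
  item 5: 1
  item 6: 5 − 3 = 2
  item 7: 1
  item 8: 5 − 2 = 3
  item 9: 3
Total = 3 + 1 + 4 + 1 + 1 + 2 + 1 + 3 + 3 = 19

19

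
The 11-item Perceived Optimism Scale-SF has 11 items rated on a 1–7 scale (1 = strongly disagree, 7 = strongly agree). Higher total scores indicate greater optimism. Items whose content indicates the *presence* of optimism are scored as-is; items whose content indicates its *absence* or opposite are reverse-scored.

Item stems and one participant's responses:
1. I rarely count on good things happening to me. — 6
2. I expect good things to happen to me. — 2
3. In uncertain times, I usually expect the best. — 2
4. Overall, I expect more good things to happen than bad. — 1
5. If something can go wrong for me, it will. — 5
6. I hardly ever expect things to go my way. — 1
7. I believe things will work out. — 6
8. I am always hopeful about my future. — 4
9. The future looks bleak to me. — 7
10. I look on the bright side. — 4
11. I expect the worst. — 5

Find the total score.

Items 1, 5, 6, 9, 11 describe the absence/opposite of optimism → reverse-score.
reverse-coded value = 8 − response.
  item 1: 8 − 6 = 2
  item 2: 2
  item 3: 2
  item 4: 1
  item 5: 8 − 5 = 3
  item 6: 8 − 1 = 7
  item 7: 6
  item 8: 4
  item 9: 8 − 7 = 1
  item 10: 4
  item 11: 8 − 5 = 3
Total = 2 + 2 + 2 + 1 + 3 + 7 + 6 + 4 + 1 + 4 + 3 = 35

35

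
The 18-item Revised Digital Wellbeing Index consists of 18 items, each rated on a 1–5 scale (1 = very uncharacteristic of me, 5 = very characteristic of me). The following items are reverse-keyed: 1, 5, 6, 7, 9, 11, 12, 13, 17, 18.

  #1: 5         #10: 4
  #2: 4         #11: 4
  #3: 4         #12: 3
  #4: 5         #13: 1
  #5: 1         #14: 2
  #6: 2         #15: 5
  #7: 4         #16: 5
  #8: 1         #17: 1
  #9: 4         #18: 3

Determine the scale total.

62

Reverse-keyed items use 6 − raw:
  item 1: 6 − 5 = 1
  item 5: 6 − 1 = 5
  item 6: 6 − 2 = 4
  item 7: 6 − 4 = 2
  item 9: 6 − 4 = 2
  item 11: 6 − 4 = 2
  item 12: 6 − 3 = 3
  item 13: 6 − 1 = 5
  item 17: 6 − 1 = 5
  item 18: 6 − 3 = 3
Scored items: 1, 4, 4, 5, 5, 4, 2, 1, 2, 4, 2, 3, 5, 2, 5, 5, 5, 3
Total = 1 + 4 + 4 + 5 + 5 + 4 + 2 + 1 + 2 + 4 + 2 + 3 + 5 + 2 + 5 + 5 + 5 + 3 = 62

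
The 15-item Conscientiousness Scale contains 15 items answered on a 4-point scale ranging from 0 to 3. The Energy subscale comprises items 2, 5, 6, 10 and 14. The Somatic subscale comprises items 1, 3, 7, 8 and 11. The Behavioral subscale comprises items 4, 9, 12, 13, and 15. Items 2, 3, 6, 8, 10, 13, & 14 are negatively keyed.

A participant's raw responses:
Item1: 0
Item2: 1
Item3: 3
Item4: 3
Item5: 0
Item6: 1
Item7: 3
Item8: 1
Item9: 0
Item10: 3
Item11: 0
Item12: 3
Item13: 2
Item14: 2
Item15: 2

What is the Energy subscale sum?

Energy items: 2, 5, 6, 10, 14.
Of these, items 2, 6, 10, & 14 are negatively keyed; reversed = (0+3) − raw = 3 − raw.
  item 2: 3 − 1 = 2
  item 5: 0
  item 6: 3 − 1 = 2
  item 10: 3 − 3 = 0
  item 14: 3 − 2 = 1
Sum = 2 + 0 + 2 + 0 + 1 = 5

5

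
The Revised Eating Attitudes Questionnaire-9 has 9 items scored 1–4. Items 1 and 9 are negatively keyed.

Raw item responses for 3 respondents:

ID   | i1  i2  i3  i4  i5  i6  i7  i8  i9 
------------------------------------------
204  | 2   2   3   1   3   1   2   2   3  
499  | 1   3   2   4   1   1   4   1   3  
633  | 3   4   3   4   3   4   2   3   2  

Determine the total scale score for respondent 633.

28

Respondent 633 raw: 3, 4, 3, 4, 3, 4, 2, 3, 2.
Reverse-coded (reversed = (1+4) − raw = 5 − raw):
  item 1: 5 − 3 = 2
  item 2: 4
  item 3: 3
  item 4: 4
  item 5: 3
  item 6: 4
  item 7: 2
  item 8: 3
  item 9: 5 − 2 = 3
Sum = 2 + 4 + 3 + 4 + 3 + 4 + 2 + 3 + 3 = 28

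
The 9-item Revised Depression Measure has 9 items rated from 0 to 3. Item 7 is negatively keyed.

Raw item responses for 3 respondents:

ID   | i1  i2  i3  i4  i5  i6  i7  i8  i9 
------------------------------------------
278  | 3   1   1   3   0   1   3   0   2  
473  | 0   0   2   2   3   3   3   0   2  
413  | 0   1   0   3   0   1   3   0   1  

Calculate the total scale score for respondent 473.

12

Respondent 473 raw: 0, 0, 2, 2, 3, 3, 3, 0, 2.
Reverse-coded (reverse-coded value = 3 − response):
  item 1: 0
  item 2: 0
  item 3: 2
  item 4: 2
  item 5: 3
  item 6: 3
  item 7: 3 − 3 = 0
  item 8: 0
  item 9: 2
Sum = 0 + 0 + 2 + 2 + 3 + 3 + 0 + 0 + 2 = 12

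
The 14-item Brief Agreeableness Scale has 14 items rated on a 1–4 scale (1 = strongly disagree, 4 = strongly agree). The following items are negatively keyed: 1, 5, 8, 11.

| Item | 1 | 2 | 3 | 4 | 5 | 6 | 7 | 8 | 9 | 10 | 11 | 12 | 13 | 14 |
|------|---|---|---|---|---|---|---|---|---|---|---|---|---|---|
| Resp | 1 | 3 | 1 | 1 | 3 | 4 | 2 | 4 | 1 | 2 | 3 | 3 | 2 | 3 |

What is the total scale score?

31

Raw sum = 33. Negatively keyed items: 1, 5, 8, 11; their raw sum = 11.
Each reversal replaces raw with 5 − raw, changing the total by 5 − 2·raw per item.
Total = 33 + 4·5 − 2·11 = 33 + 20 − 22 = 31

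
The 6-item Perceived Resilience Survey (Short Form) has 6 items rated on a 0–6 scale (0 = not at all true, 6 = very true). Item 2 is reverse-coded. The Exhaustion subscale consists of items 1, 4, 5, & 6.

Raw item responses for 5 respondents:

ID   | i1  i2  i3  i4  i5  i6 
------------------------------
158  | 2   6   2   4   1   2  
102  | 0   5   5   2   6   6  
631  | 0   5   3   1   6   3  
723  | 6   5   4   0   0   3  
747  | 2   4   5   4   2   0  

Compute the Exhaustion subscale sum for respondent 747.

8

Respondent 747 raw: 2, 4, 5, 4, 2, 0.
Exhaustion items: 1, 4, 5, 6.
Reverse-coded (on a 0–6 scale, reversed = 6 − raw):
  item 1: 2
  item 4: 4
  item 5: 2
  item 6: 0
Sum = 2 + 4 + 2 + 0 = 8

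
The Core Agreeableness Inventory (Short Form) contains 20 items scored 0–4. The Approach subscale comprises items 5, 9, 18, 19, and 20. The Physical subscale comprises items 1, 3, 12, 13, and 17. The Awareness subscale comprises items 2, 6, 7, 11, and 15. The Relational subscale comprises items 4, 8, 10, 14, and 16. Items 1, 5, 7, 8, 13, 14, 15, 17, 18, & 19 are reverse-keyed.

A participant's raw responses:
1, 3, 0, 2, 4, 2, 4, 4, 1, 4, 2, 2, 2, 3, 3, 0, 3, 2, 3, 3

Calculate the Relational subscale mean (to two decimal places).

1.40

Relational items: 4, 8, 10, 14, 16.
Of these, items 8 & 14 are reverse-keyed; reversed = (0+4) − raw = 4 − raw.
  item 4: 2
  item 8: 4 − 4 = 0
  item 10: 4
  item 14: 4 − 3 = 1
  item 16: 0
Sum = 2 + 0 + 4 + 1 + 0 = 7
Mean = 7 / 5 = 1.40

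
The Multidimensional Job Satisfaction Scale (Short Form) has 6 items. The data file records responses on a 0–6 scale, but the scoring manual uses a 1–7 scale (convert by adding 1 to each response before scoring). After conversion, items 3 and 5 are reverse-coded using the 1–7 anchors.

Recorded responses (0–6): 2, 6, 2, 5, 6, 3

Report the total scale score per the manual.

Convert to 1–7: 3, 7, 3, 6, 7, 4
Reverse-coded (on a 1–7 scale, reversed = 8 − raw):
  item 3: 8 − 3 = 5
  item 5: 8 − 7 = 1
Scored: 3, 7, 5, 6, 1, 4
Total = 26

26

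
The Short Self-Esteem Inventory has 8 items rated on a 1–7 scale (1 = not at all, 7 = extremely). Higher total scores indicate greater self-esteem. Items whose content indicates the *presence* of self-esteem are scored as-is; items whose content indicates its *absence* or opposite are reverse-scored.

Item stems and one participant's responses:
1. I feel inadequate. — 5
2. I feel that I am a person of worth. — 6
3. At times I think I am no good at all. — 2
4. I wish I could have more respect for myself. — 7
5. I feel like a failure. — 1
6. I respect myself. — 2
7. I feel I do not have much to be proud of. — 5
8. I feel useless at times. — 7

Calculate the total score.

29

Items 1, 3, 4, 5, 7, 8 describe the absence/opposite of self-esteem → reverse-score.
reverse-coded value = 8 − response.
  item 1: 8 − 5 = 3
  item 2: 6
  item 3: 8 − 2 = 6
  item 4: 8 − 7 = 1
  item 5: 8 − 1 = 7
  item 6: 2
  item 7: 8 − 5 = 3
  item 8: 8 − 7 = 1
Total = 3 + 6 + 6 + 1 + 7 + 2 + 3 + 1 = 29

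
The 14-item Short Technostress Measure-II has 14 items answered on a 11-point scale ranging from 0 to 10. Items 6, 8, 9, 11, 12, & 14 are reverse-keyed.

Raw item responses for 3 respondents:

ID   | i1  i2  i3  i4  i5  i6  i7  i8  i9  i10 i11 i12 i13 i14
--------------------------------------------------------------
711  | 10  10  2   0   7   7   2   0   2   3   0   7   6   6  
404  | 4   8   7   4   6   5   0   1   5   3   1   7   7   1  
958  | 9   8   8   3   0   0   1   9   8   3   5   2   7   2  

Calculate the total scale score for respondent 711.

78

Respondent 711 raw: 10, 10, 2, 0, 7, 7, 2, 0, 2, 3, 0, 7, 6, 6.
Reverse-coded (reverse-coded value = 10 − response):
  item 1: 10
  item 2: 10
  item 3: 2
  item 4: 0
  item 5: 7
  item 6: 10 − 7 = 3
  item 7: 2
  item 8: 10 − 0 = 10
  item 9: 10 − 2 = 8
  item 10: 3
  item 11: 10 − 0 = 10
  item 12: 10 − 7 = 3
  item 13: 6
  item 14: 10 − 6 = 4
Sum = 10 + 10 + 2 + 0 + 7 + 3 + 2 + 10 + 8 + 3 + 10 + 3 + 6 + 4 = 78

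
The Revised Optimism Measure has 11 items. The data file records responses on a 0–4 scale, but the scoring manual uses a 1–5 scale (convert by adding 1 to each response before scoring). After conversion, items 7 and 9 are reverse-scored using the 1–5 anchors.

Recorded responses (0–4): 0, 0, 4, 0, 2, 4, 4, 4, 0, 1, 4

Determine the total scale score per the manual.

Convert to 1–5: 1, 1, 5, 1, 3, 5, 5, 5, 1, 2, 5
Reverse-coded (reverse-coded value = 6 − response):
  item 7: 6 − 5 = 1
  item 9: 6 − 1 = 5
Scored: 1, 1, 5, 1, 3, 5, 1, 5, 5, 2, 5
Total = 34

34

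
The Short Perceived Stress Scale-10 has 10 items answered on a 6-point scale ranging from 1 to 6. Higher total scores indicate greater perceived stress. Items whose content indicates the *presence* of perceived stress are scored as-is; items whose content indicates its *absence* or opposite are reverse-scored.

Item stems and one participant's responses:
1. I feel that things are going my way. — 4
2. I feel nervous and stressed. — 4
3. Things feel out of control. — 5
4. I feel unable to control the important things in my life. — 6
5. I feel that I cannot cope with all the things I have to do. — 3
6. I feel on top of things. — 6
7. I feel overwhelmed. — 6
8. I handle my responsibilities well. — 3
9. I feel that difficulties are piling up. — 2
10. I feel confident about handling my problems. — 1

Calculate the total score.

Items 1, 6, 8, 10 describe the absence/opposite of perceived stress → reverse-score.
on a 1–6 scale, reversed = 7 − raw.
  item 1: 7 − 4 = 3
  item 2: 4
  item 3: 5
  item 4: 6
  item 5: 3
  item 6: 7 − 6 = 1
  item 7: 6
  item 8: 7 − 3 = 4
  item 9: 2
  item 10: 7 − 1 = 6
Total = 3 + 4 + 5 + 6 + 3 + 1 + 6 + 4 + 2 + 6 = 40

40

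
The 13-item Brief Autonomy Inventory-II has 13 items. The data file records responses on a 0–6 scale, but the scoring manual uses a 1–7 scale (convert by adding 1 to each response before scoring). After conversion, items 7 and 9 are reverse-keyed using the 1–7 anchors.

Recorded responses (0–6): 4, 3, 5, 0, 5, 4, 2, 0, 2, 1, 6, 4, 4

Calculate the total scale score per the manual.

57

Convert to 1–7: 5, 4, 6, 1, 6, 5, 3, 1, 3, 2, 7, 5, 5
Reverse-coded (reversed = (1+7) − raw = 8 − raw):
  item 7: 8 − 3 = 5
  item 9: 8 − 3 = 5
Scored: 5, 4, 6, 1, 6, 5, 5, 1, 5, 2, 7, 5, 5
Total = 57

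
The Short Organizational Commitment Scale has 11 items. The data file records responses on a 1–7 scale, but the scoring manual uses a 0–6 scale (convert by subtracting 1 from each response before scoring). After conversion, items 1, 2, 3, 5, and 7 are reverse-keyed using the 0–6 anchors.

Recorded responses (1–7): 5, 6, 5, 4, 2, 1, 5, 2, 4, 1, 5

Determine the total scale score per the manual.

23

Convert to 0–6: 4, 5, 4, 3, 1, 0, 4, 1, 3, 0, 4
Reverse-coded (on a 0–6 scale, reversed = 6 − raw):
  item 1: 6 − 4 = 2
  item 2: 6 − 5 = 1
  item 3: 6 − 4 = 2
  item 5: 6 − 1 = 5
  item 7: 6 − 4 = 2
Scored: 2, 1, 2, 3, 5, 0, 2, 1, 3, 0, 4
Total = 23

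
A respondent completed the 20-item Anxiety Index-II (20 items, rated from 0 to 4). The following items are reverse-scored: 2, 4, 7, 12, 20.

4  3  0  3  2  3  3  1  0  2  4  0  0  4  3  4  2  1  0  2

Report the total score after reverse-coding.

39

Raw sum = 41. Reverse-scored items: 2, 4, 7, 12, 20; their raw sum = 11.
Each reversal replaces raw with 4 − raw, changing the total by 4 − 2·raw per item.
Total = 41 + 5·4 − 2·11 = 41 + 20 − 22 = 39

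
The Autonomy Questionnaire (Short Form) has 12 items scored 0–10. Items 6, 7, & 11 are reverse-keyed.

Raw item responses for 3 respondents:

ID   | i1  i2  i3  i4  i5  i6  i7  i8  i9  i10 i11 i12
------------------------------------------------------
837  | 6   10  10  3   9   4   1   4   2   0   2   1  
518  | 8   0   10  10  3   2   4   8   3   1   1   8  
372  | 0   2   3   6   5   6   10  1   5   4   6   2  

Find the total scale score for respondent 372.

Respondent 372 raw: 0, 2, 3, 6, 5, 6, 10, 1, 5, 4, 6, 2.
Reverse-coded (on a 0–10 scale, reversed = 10 − raw):
  item 1: 0
  item 2: 2
  item 3: 3
  item 4: 6
  item 5: 5
  item 6: 10 − 6 = 4
  item 7: 10 − 10 = 0
  item 8: 1
  item 9: 5
  item 10: 4
  item 11: 10 − 6 = 4
  item 12: 2
Sum = 0 + 2 + 3 + 6 + 5 + 4 + 0 + 1 + 5 + 4 + 4 + 2 = 36

36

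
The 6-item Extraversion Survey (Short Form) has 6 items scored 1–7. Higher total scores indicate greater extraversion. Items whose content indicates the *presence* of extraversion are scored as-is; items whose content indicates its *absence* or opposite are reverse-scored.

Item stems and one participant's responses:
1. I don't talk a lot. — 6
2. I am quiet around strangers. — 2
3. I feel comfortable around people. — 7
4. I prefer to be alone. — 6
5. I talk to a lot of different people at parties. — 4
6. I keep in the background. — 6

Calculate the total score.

Items 1, 2, 4, 6 describe the absence/opposite of extraversion → reverse-score.
reversed = (1+7) − raw = 8 − raw.
  item 1: 8 − 6 = 2
  item 2: 8 − 2 = 6
  item 3: 7
  item 4: 8 − 6 = 2
  item 5: 4
  item 6: 8 − 6 = 2
Total = 2 + 6 + 7 + 2 + 4 + 2 = 23

23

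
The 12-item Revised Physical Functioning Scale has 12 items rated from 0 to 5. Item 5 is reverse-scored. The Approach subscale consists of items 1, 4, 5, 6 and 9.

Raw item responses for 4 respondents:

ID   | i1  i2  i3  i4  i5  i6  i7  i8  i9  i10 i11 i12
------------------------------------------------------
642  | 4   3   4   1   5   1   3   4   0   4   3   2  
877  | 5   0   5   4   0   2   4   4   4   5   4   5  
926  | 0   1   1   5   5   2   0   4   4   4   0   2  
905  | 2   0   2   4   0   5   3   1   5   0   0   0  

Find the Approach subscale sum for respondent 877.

20

Respondent 877 raw: 5, 0, 5, 4, 0, 2, 4, 4, 4, 5, 4, 5.
Approach items: 1, 4, 5, 6, 9.
Reverse-coded (on a 0–5 scale, reversed = 5 − raw):
  item 1: 5
  item 4: 4
  item 5: 5 − 0 = 5
  item 6: 2
  item 9: 4
Sum = 5 + 4 + 5 + 2 + 4 = 20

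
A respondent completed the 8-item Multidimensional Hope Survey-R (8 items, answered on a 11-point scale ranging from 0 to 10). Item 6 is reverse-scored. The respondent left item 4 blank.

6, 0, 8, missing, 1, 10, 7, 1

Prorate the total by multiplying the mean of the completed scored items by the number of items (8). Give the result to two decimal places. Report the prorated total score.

Reverse-coded (reverse-coded value = 10 − response):
  item 6: 10 − 10 = 0
Completed scored items (7 of 8): 6, 0, 8, 1, 0, 7, 1; sum = 23.
Person mean = 23 / 7 ≈ 3.2857
Prorated total = (23 / 7) × 8 = 26.29 (to 2 dp)

26.29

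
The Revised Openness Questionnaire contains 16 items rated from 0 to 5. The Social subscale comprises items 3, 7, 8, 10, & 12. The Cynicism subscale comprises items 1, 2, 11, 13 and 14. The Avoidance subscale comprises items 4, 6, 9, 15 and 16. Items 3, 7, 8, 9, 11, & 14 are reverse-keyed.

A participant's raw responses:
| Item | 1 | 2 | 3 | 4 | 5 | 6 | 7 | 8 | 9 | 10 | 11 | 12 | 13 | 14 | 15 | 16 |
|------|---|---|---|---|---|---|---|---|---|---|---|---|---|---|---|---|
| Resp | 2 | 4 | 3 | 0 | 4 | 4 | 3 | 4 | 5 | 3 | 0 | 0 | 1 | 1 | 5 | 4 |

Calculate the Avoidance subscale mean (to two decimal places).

Avoidance items: 4, 6, 9, 15, 16.
Of these, item 9 is reverse-keyed; reversed = (0+5) − raw = 5 − raw.
  item 4: 0
  item 6: 4
  item 9: 5 − 5 = 0
  item 15: 5
  item 16: 4
Sum = 0 + 4 + 0 + 5 + 4 = 13
Mean = 13 / 5 = 2.60

2.60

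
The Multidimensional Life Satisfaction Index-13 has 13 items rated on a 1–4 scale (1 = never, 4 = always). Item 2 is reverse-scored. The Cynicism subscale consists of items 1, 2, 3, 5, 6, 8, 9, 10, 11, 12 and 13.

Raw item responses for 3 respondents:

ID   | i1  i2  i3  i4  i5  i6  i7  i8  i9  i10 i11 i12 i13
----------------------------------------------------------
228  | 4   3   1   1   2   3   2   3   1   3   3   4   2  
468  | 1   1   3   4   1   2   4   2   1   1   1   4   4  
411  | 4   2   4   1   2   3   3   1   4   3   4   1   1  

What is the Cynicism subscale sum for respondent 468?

Respondent 468 raw: 1, 1, 3, 4, 1, 2, 4, 2, 1, 1, 1, 4, 4.
Cynicism items: 1, 2, 3, 5, 6, 8, 9, 10, 11, 12, 13.
Reverse-coded (reversed = (1+4) − raw = 5 − raw):
  item 1: 1
  item 2: 5 − 1 = 4
  item 3: 3
  item 5: 1
  item 6: 2
  item 8: 2
  item 9: 1
  item 10: 1
  item 11: 1
  item 12: 4
  item 13: 4
Sum = 1 + 4 + 3 + 1 + 2 + 2 + 1 + 1 + 1 + 4 + 4 = 24

24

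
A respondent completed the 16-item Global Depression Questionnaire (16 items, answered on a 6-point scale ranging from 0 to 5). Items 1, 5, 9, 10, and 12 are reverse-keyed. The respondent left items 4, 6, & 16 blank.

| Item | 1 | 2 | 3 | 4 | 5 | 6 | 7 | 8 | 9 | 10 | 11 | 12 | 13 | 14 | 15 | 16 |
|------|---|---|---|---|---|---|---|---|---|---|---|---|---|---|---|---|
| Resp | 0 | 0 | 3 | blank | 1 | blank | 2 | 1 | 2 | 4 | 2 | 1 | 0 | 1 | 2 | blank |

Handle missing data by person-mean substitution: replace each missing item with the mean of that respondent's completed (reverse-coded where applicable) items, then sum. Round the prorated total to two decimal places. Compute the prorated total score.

34.46

Reverse-coded (on a 0–5 scale, reversed = 5 − raw):
  item 1: 5 − 0 = 5
  item 5: 5 − 1 = 4
  item 9: 5 − 2 = 3
  item 10: 5 − 4 = 1
  item 12: 5 − 1 = 4
Completed scored items (13 of 16): 5, 0, 3, 4, 2, 1, 3, 1, 2, 4, 0, 1, 2; sum = 28.
Person mean = 28 / 13 ≈ 2.1538
Prorated total = (28 / 13) × 16 = 34.46 (to 2 dp)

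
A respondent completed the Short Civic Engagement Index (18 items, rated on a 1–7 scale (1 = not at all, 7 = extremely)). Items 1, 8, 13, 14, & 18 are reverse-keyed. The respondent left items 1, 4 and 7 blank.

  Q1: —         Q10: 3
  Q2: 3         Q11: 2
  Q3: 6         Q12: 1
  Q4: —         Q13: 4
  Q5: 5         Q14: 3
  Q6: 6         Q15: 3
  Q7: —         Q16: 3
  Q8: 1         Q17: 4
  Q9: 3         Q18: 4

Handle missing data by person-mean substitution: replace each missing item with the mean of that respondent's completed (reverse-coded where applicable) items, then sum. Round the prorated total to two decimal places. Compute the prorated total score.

70.80

Reverse-coded (reverse-coded value = 8 − response):
  item 8: 8 − 1 = 7
  item 13: 8 − 4 = 4
  item 14: 8 − 3 = 5
  item 18: 8 − 4 = 4
Completed scored items (15 of 18): 3, 6, 5, 6, 7, 3, 3, 2, 1, 4, 5, 3, 3, 4, 4; sum = 59.
Person mean = 59 / 15 ≈ 3.9333
Prorated total = (59 / 15) × 18 = 70.80 (to 2 dp)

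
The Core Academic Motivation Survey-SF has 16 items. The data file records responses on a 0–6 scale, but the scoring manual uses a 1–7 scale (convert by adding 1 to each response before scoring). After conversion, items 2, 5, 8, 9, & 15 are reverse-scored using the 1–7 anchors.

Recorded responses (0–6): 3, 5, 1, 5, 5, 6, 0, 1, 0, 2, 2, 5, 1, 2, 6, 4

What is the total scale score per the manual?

Convert to 1–7: 4, 6, 2, 6, 6, 7, 1, 2, 1, 3, 3, 6, 2, 3, 7, 5
Reverse-coded (reversed = (1+7) − raw = 8 − raw):
  item 2: 8 − 6 = 2
  item 5: 8 − 6 = 2
  item 8: 8 − 2 = 6
  item 9: 8 − 1 = 7
  item 15: 8 − 7 = 1
Scored: 4, 2, 2, 6, 2, 7, 1, 6, 7, 3, 3, 6, 2, 3, 1, 5
Total = 60

60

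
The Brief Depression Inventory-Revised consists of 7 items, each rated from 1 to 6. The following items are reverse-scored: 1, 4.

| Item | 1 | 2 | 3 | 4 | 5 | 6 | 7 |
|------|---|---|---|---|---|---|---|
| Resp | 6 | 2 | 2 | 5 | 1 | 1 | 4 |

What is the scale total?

Raw sum = 21. Reverse-scored items: 1, 4; their raw sum = 11.
Each reversal replaces raw with 7 − raw, changing the total by 7 − 2·raw per item.
Total = 21 + 2·7 − 2·11 = 21 + 14 − 22 = 13

13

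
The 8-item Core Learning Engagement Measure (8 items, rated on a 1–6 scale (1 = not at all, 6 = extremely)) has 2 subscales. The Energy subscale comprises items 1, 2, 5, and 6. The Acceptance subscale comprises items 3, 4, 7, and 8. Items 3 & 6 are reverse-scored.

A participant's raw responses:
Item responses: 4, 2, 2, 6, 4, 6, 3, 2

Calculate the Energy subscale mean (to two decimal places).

2.75

Energy items: 1, 2, 5, 6.
Of these, item 6 is reverse-scored; on a 1–6 scale, reversed = 7 − raw.
  item 1: 4
  item 2: 2
  item 5: 4
  item 6: 7 − 6 = 1
Sum = 4 + 2 + 4 + 1 = 11
Mean = 11 / 4 = 2.75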